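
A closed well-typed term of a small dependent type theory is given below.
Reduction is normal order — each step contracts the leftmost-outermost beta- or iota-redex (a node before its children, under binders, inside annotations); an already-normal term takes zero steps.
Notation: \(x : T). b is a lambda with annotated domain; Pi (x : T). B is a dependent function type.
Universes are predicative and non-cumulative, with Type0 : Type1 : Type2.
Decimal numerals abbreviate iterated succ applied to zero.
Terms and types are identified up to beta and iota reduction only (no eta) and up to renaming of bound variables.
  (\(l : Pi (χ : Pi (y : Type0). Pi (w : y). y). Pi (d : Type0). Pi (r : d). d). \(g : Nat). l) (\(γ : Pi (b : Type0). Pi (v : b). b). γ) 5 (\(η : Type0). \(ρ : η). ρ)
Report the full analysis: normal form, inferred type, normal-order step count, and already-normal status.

resulting normal form:
  \(l : Type0). \(χ : l). χ
the term's type:
  Pi (l : Type0). Pi (χ : l). l
reduction steps (normal order): 3
started in normal form: no
first redex: a beta-redex


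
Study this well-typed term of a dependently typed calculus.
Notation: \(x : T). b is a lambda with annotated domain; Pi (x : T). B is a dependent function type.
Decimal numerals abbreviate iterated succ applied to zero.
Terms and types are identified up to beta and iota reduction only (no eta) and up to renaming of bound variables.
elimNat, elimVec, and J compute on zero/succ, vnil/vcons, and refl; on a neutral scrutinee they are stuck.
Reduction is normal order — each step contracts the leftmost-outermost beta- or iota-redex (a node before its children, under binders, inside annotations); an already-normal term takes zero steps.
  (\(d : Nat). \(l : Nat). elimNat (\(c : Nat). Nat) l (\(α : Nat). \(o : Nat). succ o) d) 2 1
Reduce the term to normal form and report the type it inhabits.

reduced normal form:
  3
inferred type:
  Nat


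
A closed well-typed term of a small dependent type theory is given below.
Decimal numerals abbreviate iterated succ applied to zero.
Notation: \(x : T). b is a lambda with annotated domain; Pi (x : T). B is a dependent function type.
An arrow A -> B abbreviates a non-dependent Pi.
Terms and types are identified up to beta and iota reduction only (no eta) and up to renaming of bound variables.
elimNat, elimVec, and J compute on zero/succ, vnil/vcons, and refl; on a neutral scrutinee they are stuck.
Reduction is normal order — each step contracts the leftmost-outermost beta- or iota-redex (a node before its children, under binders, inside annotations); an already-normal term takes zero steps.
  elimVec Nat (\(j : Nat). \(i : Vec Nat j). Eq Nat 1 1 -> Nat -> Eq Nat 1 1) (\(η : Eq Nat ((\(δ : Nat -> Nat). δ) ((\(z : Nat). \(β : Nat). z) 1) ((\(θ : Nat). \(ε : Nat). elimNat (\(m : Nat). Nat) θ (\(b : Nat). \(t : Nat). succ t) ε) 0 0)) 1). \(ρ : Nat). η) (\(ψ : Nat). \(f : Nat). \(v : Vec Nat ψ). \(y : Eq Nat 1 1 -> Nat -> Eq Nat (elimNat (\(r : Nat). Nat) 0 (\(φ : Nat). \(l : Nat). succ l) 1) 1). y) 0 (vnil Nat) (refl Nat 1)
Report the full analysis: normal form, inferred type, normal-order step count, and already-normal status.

normal form:
  \(j : Nat). refl Nat 1
type:
  Nat -> Eq Nat 1 1
normal-order step count: 2
term was already normal: no
first redex: an elimVec iota-redex


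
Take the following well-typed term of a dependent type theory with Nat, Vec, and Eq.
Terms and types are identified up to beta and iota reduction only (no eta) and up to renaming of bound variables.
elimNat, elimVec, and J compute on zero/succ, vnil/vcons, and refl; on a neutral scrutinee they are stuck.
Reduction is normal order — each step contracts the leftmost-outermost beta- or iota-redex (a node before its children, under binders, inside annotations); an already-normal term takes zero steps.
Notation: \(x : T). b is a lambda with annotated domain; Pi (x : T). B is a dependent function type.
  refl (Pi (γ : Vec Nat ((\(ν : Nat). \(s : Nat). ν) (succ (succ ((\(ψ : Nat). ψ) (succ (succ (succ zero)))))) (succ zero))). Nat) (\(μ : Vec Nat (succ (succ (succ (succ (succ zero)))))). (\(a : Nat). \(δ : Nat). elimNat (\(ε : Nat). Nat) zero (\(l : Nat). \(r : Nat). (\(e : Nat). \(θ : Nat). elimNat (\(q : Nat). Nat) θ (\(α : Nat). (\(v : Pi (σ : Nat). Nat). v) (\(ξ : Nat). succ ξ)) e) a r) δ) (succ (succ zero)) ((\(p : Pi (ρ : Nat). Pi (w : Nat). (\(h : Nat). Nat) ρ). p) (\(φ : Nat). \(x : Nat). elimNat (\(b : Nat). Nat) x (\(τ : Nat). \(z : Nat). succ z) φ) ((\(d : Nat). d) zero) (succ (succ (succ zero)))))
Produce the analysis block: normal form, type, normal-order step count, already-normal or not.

normal form:
  refl (Pi (γ : Vec Nat (succ (succ (succ (succ (succ zero)))))). Nat) (\(ν : Vec Nat (succ (succ (succ (succ (succ zero)))))). succ (succ (succ (succ (succ (succ zero))))))
the term's type:
  Eq (Pi (γ : Vec Nat (succ (succ (succ (succ (succ zero)))))). Nat) (\(ν : Vec Nat (succ (succ (succ (succ (succ zero)))))). succ (succ (succ (succ (succ (succ zero)))))) (\(s : Vec Nat (succ (succ (succ (succ (succ zero)))))). succ (succ (succ (succ (succ (succ zero))))))
normal-order step count: 31
already normal: no
first redex: a beta-redex


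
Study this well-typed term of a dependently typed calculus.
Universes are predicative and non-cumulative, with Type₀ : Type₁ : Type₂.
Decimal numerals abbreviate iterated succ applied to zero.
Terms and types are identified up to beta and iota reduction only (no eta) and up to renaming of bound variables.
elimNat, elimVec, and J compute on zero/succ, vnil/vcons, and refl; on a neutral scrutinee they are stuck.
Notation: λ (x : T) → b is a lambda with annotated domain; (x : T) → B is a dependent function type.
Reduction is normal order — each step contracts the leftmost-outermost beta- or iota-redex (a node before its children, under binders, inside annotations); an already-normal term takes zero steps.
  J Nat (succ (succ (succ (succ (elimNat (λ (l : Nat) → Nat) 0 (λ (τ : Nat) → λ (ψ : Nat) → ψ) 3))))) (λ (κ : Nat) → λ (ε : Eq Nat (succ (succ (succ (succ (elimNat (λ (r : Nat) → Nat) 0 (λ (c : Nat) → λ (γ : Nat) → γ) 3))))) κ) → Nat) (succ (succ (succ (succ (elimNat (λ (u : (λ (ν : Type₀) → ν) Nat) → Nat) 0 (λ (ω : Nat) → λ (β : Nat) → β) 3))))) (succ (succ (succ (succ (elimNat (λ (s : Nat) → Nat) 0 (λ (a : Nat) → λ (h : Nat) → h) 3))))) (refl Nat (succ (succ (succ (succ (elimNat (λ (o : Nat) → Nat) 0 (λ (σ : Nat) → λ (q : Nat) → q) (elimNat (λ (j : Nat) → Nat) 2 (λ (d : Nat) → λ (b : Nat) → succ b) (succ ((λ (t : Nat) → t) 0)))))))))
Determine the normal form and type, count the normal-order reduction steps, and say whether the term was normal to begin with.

resulting normal form:
  4
the term's type:
  Nat
reduction steps (normal order): 11
started in normal form: no
first redex: a J iota-redex


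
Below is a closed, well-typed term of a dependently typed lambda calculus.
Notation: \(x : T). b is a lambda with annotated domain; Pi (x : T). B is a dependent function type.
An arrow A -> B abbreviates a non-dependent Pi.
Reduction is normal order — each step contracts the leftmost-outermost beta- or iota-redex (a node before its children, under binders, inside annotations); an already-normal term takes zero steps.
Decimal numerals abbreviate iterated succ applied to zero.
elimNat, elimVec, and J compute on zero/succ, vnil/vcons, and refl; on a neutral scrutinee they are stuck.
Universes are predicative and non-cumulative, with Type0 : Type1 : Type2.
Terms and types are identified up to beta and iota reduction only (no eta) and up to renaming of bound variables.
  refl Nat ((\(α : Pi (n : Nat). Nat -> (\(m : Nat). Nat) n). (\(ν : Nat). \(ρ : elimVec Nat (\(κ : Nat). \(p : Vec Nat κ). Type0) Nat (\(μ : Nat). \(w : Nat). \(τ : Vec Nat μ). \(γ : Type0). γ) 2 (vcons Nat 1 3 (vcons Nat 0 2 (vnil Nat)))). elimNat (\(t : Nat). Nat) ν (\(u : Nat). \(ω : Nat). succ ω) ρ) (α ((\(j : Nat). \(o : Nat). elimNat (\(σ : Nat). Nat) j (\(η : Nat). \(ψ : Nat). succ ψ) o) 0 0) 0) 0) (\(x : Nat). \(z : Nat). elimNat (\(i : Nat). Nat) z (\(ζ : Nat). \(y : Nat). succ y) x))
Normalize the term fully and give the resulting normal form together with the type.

reduced normal form:
  refl Nat 0
type:
  Eq Nat 0 0


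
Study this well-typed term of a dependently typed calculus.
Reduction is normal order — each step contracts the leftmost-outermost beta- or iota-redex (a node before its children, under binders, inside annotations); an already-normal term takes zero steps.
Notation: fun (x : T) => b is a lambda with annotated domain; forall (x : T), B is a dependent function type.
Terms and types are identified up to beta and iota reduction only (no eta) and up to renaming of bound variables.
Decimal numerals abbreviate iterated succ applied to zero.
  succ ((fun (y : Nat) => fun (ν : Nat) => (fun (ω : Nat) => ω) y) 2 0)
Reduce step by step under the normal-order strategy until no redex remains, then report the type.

normal-order reduction:
  succ ((fun (y : Nat) => fun (ν : Nat) => (fun (ω : Nat) => ω) y) 2 0)
  ~> succ ((fun (y : Nat) => (fun (ν : Nat) => ν) 2) 0)
  ~> succ ((fun (y : Nat) => y) 2)
  ~> 3
the term's type:
  Nat


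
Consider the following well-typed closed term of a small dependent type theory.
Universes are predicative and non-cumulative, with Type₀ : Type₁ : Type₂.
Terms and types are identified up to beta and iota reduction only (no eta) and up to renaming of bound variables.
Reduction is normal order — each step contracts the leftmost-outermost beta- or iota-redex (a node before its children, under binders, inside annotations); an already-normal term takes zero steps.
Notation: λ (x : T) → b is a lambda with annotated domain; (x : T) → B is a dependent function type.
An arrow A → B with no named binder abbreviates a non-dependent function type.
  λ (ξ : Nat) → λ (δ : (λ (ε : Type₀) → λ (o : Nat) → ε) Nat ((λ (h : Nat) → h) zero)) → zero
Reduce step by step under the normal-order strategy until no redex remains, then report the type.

reduction (normal order):
  λ (ξ : Nat) → λ (δ : (λ (ε : Type₀) → λ (o : Nat) → ε) Nat ((λ (h : Nat) → h) zero)) → zero
  ~> λ (ξ : Nat) → λ (δ : (λ (ε : Nat) → Nat) ((λ (o : Nat) → o) zero)) → zero
  ~> λ (ξ : Nat) → λ (δ : Nat) → zero
inferred type:
  Nat → Nat → Nat


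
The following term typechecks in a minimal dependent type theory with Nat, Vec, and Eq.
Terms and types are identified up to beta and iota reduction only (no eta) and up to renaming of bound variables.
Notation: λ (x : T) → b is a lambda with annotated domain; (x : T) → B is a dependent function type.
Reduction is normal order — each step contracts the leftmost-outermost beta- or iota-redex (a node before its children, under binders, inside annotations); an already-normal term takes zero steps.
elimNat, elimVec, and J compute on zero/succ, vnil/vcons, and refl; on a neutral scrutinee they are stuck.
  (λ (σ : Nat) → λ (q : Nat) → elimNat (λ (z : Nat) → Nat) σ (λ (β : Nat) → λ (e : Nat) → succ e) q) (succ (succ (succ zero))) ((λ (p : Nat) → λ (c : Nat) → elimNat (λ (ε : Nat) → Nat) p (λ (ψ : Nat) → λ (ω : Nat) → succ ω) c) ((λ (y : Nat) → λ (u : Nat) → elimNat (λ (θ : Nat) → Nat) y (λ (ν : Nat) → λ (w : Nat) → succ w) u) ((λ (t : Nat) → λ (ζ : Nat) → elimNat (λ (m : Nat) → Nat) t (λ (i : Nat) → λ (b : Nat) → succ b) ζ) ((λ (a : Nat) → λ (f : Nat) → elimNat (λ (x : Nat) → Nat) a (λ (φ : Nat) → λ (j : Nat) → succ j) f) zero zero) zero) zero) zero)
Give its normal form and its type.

reduced normal form:
  succ (succ (succ zero))
type:
  Nat


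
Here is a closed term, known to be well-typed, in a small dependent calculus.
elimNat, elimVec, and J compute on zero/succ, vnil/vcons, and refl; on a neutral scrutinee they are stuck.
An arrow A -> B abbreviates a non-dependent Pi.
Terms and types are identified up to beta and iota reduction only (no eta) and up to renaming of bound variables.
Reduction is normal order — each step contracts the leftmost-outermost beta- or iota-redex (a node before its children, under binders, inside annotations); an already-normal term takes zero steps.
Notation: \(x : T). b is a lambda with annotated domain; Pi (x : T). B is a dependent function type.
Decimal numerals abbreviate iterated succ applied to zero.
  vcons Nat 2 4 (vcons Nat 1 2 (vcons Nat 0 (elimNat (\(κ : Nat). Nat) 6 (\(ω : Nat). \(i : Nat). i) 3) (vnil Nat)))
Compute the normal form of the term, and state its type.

normal form:
  vcons Nat 2 4 (vcons Nat 1 2 (vcons Nat 0 6 (vnil Nat)))
the term's type:
  Vec Nat 3
observation: the term reaches its normal form after 10 normal-order steps.


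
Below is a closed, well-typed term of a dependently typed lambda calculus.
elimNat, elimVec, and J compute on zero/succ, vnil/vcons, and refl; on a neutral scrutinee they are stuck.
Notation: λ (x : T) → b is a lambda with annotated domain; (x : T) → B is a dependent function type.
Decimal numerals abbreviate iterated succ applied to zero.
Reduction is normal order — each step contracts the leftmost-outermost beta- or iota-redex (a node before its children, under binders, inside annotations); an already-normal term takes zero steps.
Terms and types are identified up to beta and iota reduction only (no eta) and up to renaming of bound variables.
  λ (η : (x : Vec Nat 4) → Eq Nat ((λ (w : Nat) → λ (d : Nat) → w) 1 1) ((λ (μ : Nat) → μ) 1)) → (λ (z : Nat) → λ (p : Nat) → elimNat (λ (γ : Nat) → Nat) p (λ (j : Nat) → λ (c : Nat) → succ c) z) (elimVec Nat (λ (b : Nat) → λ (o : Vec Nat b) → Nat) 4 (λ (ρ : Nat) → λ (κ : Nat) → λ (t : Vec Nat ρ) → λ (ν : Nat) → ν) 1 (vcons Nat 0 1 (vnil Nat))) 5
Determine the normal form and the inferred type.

resulting normal form:
  λ (η : (x : Vec Nat 4) → Eq Nat 1 1) → 9
type:
  (η : (x : Vec Nat 4) → Eq Nat 1 1) → Nat


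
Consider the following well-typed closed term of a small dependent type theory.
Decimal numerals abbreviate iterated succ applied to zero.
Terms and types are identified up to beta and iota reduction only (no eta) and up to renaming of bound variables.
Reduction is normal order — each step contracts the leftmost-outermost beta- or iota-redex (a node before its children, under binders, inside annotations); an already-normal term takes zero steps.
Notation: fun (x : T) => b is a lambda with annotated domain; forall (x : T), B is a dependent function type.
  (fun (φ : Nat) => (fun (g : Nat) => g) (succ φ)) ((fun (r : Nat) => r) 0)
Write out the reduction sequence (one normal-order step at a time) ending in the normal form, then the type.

normal-order reduction sequence:
  (fun (φ : Nat) => (fun (g : Nat) => g) (succ φ)) ((fun (r : Nat) => r) 0)
  ~> (fun (φ : Nat) => φ) (succ ((fun (g : Nat) => g) 0))
  ~> succ ((fun (φ : Nat) => φ) 0)
  ~> 1
the term's type:
  Nat


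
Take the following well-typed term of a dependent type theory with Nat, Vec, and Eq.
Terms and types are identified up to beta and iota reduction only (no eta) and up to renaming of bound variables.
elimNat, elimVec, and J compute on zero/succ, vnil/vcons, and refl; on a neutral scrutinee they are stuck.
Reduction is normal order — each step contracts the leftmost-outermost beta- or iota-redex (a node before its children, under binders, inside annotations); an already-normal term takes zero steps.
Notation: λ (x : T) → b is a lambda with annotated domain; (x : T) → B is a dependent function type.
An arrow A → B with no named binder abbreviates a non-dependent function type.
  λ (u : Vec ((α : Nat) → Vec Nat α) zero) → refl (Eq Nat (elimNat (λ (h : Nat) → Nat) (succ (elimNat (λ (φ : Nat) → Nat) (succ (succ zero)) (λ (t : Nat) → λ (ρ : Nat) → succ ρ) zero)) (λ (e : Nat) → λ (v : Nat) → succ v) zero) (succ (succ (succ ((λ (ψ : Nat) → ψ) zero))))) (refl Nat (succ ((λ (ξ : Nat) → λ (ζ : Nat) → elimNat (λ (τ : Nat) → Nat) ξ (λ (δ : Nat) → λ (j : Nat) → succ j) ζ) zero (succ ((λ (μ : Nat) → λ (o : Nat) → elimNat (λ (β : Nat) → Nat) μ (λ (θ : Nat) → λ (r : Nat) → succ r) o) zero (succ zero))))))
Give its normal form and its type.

resulting normal form:
  λ (u : Vec ((α : Nat) → Vec Nat α) zero) → refl (Eq Nat (succ (succ (succ zero))) (succ (succ (succ zero)))) (refl Nat (succ (succ (succ zero))))
inferred type:
  Vec ((u : Nat) → Vec Nat u) zero → Eq (Eq Nat (succ (succ (succ zero))) (succ (succ (succ zero)))) (refl Nat (succ (succ (succ zero)))) (refl Nat (succ (succ (succ zero))))
observation: the first redex contracted is an elimNat iota-redex; the normal form is reached in 18 normal-order steps.


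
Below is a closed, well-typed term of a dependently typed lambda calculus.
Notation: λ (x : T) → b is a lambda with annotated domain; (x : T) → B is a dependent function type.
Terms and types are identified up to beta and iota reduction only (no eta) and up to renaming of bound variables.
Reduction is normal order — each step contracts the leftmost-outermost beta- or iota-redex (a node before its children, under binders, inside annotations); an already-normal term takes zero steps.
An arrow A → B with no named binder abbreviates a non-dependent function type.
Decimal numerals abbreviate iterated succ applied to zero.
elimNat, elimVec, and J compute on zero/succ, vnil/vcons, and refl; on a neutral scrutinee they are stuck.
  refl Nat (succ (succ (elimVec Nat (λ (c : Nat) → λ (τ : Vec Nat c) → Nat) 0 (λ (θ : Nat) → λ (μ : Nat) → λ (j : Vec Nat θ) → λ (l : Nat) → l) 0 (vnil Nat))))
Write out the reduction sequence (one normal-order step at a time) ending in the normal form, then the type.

normal-order reduction:
  refl Nat (succ (succ (elimVec Nat (λ (c : Nat) → λ (τ : Vec Nat c) → Nat) 0 (λ (θ : Nat) → λ (μ : Nat) → λ (j : Vec Nat θ) → λ (l : Nat) → l) 0 (vnil Nat))))
  ~> refl Nat 2
type:
  Eq Nat 2 2


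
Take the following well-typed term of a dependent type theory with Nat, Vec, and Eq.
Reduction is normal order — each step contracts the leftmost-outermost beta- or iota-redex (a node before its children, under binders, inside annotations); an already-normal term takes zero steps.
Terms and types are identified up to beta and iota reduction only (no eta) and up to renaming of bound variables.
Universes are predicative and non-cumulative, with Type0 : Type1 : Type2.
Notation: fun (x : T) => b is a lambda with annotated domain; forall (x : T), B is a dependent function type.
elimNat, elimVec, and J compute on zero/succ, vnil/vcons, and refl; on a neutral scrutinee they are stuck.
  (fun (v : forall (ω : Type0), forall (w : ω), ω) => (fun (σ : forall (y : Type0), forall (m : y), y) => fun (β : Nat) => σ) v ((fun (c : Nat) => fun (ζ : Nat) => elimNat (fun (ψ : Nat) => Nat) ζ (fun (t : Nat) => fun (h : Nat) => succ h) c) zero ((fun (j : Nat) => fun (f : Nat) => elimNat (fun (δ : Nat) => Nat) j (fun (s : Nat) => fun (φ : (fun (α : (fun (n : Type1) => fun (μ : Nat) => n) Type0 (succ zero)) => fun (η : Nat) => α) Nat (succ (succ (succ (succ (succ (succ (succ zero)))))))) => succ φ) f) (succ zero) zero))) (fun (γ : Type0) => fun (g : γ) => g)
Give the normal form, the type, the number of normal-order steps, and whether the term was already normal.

resulting normal form:
  fun (v : Type0) => fun (ω : v) => ω
the term's type:
  forall (v : Type0), forall (ω : v), v
normal-order step count: 3
term was already normal: no
first redex: a beta-redex


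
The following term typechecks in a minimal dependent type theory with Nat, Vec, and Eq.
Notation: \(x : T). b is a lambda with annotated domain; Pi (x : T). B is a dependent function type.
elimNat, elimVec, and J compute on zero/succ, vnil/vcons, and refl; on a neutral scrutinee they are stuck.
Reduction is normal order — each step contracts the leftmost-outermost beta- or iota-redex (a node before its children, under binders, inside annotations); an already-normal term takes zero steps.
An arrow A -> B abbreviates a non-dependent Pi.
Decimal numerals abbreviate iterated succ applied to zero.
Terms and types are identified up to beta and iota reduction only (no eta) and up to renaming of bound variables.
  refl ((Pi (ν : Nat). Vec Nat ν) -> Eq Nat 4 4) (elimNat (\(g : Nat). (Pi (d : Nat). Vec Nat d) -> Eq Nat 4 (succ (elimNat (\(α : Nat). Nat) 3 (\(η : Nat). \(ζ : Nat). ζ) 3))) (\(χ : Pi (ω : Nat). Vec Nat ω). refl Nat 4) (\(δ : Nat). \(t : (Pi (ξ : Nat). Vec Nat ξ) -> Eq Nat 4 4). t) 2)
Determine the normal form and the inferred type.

normal form:
  refl ((Pi (ν : Nat). Vec Nat ν) -> Eq Nat 4 4) (\(g : Pi (d : Nat). Vec Nat d). refl Nat 4)
type:
  Eq ((Pi (ν : Nat). Vec Nat ν) -> Eq Nat 4 4) (\(g : Pi (d : Nat). Vec Nat d). refl Nat 4) (\(α : Pi (η : Nat). Vec Nat η). refl Nat 4)
observation: reduction starts at an elimNat iota-redex, and 7 normal-order steps reach the normal form.


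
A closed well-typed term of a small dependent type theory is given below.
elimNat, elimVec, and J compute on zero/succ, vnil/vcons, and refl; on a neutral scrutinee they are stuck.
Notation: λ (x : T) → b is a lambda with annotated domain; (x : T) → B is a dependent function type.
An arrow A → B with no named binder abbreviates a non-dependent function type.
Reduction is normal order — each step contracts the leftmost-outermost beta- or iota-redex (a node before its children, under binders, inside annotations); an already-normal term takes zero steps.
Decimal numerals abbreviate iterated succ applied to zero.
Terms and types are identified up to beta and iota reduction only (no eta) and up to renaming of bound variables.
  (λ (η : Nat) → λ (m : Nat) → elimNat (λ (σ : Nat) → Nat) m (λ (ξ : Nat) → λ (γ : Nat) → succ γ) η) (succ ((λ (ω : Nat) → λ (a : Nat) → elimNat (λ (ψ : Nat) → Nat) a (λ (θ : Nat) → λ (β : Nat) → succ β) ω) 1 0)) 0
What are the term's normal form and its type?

normal form:
  2
type:
  Nat
observation: the first redex contracted is a beta-redex; the normal form is reached in 15 normal-order steps.


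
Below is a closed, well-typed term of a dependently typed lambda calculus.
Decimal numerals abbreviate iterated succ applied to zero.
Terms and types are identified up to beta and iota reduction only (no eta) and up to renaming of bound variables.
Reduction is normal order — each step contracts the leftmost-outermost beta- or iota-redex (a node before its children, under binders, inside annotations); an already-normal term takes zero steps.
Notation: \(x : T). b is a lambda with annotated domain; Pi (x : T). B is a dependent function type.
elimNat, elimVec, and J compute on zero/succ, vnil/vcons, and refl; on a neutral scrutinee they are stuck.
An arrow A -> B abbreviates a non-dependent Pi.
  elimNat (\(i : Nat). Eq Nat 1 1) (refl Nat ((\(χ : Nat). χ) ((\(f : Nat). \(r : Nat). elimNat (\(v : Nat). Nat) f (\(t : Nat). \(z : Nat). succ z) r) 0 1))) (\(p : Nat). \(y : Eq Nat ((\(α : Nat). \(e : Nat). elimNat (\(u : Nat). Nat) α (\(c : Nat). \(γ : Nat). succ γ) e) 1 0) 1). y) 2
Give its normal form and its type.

resulting normal form:
  refl Nat 1
type:
  Eq Nat 1 1
observation: contracting an elimNat iota-redex first, the term normalizes in 14 steps.


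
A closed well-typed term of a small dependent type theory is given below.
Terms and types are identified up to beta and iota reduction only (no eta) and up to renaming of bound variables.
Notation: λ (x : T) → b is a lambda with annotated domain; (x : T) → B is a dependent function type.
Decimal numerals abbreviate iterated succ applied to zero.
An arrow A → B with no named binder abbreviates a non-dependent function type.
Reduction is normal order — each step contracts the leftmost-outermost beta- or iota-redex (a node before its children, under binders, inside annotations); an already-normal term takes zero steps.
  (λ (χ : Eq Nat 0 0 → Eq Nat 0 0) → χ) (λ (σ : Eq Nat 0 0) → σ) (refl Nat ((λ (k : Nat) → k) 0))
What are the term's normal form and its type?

reduced normal form:
  refl Nat 0
inferred type:
  Eq Nat 0 0
observation: contracting a beta-redex first, the term normalizes in 3 steps.


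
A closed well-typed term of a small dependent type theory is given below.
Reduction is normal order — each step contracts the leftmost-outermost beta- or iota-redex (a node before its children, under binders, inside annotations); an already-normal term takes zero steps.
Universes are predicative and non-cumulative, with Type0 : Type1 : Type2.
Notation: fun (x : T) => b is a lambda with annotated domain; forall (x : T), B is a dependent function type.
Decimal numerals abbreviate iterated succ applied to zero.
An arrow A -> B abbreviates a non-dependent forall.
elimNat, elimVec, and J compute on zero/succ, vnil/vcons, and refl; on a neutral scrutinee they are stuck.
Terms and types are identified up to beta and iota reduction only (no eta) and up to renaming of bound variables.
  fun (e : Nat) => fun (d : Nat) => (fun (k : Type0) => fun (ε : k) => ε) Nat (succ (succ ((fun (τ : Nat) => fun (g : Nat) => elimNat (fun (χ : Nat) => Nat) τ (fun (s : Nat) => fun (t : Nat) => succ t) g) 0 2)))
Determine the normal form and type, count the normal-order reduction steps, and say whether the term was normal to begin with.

resulting normal form:
  fun (e : Nat) => fun (d : Nat) => 4
inferred type:
  Nat -> Nat -> Nat
steps to reach normal form (normal order): 11
term was already normal: no
first redex: a beta-redex


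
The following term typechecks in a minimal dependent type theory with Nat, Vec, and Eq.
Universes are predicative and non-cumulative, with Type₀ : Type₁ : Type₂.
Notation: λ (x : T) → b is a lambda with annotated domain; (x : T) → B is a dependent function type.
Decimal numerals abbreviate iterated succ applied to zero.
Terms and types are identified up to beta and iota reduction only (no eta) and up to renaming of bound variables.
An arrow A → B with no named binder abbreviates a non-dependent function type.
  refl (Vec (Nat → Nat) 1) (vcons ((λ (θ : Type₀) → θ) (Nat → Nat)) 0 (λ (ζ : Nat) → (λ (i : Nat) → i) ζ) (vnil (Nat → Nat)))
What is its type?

inferred type:
  Eq (Vec (Nat → Nat) 1) (vcons (Nat → Nat) 0 (λ (θ : Nat) → θ) (vnil (Nat → Nat))) (vcons (Nat → Nat) 0 (λ (ζ : Nat) → ζ) (vnil (Nat → Nat)))


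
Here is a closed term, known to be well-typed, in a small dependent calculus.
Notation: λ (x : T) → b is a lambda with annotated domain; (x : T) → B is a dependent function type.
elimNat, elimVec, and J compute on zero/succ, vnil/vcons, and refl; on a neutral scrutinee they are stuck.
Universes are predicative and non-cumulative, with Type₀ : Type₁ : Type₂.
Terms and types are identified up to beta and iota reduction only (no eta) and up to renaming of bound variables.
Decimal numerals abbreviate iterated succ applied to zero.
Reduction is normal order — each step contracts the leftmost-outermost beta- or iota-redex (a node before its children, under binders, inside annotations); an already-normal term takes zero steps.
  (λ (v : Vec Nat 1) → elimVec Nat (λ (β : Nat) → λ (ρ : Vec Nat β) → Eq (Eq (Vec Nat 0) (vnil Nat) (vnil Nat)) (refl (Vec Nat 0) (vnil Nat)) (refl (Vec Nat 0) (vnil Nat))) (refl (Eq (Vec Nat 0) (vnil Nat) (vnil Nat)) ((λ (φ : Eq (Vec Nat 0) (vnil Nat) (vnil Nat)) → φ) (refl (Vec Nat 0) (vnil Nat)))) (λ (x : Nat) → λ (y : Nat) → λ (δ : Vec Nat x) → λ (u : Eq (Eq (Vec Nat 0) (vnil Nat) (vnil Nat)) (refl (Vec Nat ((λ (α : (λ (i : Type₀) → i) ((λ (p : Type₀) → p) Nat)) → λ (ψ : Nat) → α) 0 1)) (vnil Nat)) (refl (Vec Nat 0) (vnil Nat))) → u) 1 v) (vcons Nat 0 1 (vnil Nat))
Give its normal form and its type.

resulting normal form:
  refl (Eq (Vec Nat 0) (vnil Nat) (vnil Nat)) (refl (Vec Nat 0) (vnil Nat))
type:
  Eq (Eq (Vec Nat 0) (vnil Nat) (vnil Nat)) (refl (Vec Nat 0) (vnil Nat)) (refl (Vec Nat 0) (vnil Nat))
observation: the term reaches its normal form after 8 normal-order steps.


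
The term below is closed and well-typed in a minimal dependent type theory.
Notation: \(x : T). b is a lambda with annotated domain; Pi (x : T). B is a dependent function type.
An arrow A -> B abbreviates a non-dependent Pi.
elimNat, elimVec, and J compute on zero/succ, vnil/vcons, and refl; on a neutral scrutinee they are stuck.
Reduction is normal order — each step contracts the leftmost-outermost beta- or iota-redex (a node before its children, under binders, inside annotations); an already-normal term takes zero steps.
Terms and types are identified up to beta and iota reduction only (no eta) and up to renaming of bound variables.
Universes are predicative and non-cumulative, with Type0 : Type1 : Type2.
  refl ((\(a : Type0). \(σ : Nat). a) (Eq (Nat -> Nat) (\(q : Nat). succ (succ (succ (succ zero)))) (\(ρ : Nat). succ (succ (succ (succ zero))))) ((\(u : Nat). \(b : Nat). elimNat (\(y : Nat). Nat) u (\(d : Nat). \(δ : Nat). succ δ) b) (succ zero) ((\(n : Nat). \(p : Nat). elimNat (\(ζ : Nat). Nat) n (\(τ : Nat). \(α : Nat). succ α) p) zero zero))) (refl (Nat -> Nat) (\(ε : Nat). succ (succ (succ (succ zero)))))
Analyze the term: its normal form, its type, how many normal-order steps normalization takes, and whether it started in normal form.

normal form:
  refl (Eq (Nat -> Nat) (\(a : Nat). succ (succ (succ (succ zero)))) (\(σ : Nat). succ (succ (succ (succ zero))))) (refl (Nat -> Nat) (\(q : Nat). succ (succ (succ (succ zero)))))
the term's type:
  Eq (Eq (Nat -> Nat) (\(a : Nat). succ (succ (succ (succ zero)))) (\(σ : Nat). succ (succ (succ (succ zero))))) (refl (Nat -> Nat) (\(q : Nat). succ (succ (succ (succ zero))))) (refl (Nat -> Nat) (\(ρ : Nat). succ (succ (succ (succ zero)))))
steps to reach normal form (normal order): 2
already normal: no
first redex: a beta-redex


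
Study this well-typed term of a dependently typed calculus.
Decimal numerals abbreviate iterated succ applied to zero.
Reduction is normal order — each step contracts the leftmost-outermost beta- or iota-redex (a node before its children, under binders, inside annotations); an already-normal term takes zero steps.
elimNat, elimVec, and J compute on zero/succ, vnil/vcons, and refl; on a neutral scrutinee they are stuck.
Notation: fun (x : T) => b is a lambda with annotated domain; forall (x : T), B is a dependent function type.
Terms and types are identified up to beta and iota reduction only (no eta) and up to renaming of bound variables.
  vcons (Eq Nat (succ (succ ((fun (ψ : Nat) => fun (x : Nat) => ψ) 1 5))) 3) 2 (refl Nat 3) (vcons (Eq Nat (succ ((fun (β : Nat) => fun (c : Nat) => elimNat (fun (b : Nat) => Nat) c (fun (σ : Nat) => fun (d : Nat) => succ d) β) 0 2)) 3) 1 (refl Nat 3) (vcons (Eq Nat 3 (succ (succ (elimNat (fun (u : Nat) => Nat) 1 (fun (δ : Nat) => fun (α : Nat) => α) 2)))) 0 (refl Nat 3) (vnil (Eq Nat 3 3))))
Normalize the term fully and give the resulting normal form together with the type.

normal form:
  vcons (Eq Nat 3 3) 2 (refl Nat 3) (vcons (Eq Nat 3 3) 1 (refl Nat 3) (vcons (Eq Nat 3 3) 0 (refl Nat 3) (vnil (Eq Nat 3 3))))
inferred type:
  Vec (Eq Nat 3 3) 3


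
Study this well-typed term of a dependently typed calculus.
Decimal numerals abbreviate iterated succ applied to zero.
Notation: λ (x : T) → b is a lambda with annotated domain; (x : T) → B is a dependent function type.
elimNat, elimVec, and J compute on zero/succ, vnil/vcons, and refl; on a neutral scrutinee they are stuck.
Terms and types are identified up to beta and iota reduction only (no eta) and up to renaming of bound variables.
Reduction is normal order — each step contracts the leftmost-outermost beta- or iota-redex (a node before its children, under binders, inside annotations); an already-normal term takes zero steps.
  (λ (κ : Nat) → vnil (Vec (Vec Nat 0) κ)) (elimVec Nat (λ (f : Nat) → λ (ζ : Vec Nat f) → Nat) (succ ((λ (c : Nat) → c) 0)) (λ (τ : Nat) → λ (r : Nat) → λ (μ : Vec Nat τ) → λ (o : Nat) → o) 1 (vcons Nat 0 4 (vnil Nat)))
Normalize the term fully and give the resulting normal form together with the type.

resulting normal form:
  vnil (Vec (Vec Nat 0) 1)
inferred type:
  Vec (Vec (Vec Nat 0) 1) 0


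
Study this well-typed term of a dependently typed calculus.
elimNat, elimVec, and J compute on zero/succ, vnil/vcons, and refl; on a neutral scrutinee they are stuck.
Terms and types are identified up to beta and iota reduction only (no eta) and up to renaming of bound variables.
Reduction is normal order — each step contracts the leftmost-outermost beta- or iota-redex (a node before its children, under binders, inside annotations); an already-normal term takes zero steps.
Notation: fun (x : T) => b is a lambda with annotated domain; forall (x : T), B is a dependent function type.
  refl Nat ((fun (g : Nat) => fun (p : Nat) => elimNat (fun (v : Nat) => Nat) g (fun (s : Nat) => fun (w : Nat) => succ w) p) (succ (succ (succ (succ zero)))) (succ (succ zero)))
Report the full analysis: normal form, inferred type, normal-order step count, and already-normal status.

resulting normal form:
  refl Nat (succ (succ (succ (succ (succ (succ zero))))))
inferred type:
  Eq Nat (succ (succ (succ (succ (succ (succ zero)))))) (succ (succ (succ (succ (succ (succ zero))))))
normal-order step count: 9
term was already normal: no
first contracted redex: a beta-redex


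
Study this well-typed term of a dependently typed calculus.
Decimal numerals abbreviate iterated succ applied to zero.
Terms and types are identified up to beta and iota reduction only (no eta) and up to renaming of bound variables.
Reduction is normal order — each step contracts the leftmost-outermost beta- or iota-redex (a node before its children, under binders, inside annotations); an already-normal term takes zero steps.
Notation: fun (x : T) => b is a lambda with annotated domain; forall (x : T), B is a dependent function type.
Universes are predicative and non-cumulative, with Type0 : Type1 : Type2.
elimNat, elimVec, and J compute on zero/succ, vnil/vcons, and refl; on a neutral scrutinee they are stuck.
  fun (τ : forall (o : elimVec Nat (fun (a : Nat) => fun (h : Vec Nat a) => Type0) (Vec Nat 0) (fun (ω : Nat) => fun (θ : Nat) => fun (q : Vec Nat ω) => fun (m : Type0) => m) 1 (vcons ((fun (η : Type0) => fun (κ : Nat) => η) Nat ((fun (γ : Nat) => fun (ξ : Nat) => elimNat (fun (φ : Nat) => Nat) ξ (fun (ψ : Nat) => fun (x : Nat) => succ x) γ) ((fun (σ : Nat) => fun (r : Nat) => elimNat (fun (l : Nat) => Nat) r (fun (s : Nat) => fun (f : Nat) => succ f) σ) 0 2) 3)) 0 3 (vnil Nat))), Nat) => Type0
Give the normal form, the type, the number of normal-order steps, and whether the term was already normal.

normal form:
  fun (τ : forall (o : Vec Nat 0), Nat) => Type0
inferred type:
  forall (τ : forall (o : Vec Nat 0), Nat), Type1
normal-order step count: 6
already normal: no
first redex: an elimVec iota-redex


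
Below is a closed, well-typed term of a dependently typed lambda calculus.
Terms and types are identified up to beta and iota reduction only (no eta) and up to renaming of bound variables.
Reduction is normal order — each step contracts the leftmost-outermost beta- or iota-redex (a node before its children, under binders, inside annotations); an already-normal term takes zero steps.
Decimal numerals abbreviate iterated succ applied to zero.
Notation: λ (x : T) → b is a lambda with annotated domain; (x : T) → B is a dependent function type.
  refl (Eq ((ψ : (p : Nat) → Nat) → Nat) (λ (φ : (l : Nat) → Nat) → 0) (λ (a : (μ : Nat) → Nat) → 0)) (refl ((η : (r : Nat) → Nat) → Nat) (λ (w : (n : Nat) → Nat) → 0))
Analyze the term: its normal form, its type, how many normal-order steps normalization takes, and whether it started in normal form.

resulting normal form:
  refl (Eq ((ψ : (p : Nat) → Nat) → Nat) (λ (φ : (l : Nat) → Nat) → 0) (λ (a : (μ : Nat) → Nat) → 0)) (refl ((η : (r : Nat) → Nat) → Nat) (λ (w : (n : Nat) → Nat) → 0))
the term's type:
  Eq (Eq ((ψ : (p : Nat) → Nat) → Nat) (λ (φ : (l : Nat) → Nat) → 0) (λ (a : (μ : Nat) → Nat) → 0)) (refl ((η : (r : Nat) → Nat) → Nat) (λ (w : (n : Nat) → Nat) → 0)) (refl ((ω : (κ : Nat) → Nat) → Nat) (λ (ρ : (f : Nat) → Nat) → 0))
reduction steps (normal order): 0
term was already normal: yes


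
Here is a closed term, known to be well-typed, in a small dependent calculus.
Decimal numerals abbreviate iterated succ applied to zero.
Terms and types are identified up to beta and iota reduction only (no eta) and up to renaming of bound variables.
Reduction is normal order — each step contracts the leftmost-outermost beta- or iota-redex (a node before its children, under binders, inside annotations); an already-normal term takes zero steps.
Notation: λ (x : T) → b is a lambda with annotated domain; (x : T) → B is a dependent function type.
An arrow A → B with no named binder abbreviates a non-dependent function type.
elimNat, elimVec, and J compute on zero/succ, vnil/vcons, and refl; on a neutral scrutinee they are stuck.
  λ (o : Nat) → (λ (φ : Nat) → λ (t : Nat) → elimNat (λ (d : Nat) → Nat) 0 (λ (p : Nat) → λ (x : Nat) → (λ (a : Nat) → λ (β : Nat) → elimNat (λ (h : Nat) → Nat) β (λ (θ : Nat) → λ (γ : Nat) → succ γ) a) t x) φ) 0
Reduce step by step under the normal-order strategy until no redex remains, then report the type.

reduction (normal order):
  λ (o : Nat) → (λ (φ : Nat) → λ (t : Nat) → elimNat (λ (d : Nat) → Nat) 0 (λ (p : Nat) → λ (x : Nat) → (λ (a : Nat) → λ (β : Nat) → elimNat (λ (h : Nat) → Nat) β (λ (θ : Nat) → λ (γ : Nat) → succ γ) a) t x) φ) 0
  ~> λ (o : Nat) → λ (φ : Nat) → elimNat (λ (t : Nat) → Nat) 0 (λ (d : Nat) → λ (p : Nat) → (λ (x : Nat) → λ (a : Nat) → elimNat (λ (β : Nat) → Nat) a (λ (h : Nat) → λ (θ : Nat) → succ θ) x) φ p) 0
  ~> λ (o : Nat) → λ (φ : Nat) → 0
inferred type:
  Nat → Nat → Nat


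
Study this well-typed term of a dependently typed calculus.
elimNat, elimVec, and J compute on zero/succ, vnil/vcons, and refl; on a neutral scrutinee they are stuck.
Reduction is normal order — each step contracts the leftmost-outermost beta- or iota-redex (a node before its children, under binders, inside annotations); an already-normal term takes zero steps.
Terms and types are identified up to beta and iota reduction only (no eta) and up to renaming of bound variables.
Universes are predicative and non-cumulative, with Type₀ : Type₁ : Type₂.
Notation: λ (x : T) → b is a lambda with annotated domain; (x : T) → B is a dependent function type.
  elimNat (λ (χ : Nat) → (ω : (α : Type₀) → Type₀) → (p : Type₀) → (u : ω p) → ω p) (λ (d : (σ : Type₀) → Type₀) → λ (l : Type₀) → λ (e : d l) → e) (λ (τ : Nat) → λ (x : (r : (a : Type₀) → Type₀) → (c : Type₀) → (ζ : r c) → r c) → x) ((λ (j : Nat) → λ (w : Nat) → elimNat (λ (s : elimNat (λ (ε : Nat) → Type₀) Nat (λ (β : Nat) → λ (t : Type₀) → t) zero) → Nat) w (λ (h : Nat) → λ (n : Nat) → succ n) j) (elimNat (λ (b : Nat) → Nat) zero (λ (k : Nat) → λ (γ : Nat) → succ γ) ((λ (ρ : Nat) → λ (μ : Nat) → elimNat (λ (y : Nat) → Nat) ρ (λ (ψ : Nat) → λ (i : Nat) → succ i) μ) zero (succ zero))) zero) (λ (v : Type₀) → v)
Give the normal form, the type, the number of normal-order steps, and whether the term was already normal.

reduced normal form:
  λ (χ : Type₀) → λ (ω : χ) → ω
inferred type:
  (χ : Type₀) → (ω : χ) → χ
reduction steps (normal order): 23
started in normal form: no
first contracted redex: a beta-redex


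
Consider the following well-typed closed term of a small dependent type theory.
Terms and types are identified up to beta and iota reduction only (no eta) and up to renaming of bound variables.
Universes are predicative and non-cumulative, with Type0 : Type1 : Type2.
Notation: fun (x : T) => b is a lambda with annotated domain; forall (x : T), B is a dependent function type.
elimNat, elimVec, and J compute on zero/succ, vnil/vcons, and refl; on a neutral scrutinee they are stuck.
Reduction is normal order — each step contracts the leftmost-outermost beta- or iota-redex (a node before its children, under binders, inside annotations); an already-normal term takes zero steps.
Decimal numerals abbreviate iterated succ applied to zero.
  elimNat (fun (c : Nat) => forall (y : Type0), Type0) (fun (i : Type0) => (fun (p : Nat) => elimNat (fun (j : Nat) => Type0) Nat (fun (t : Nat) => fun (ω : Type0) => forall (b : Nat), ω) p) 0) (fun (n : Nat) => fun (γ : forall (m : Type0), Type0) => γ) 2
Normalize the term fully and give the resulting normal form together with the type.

normal form:
  fun (c : Type0) => Nat
inferred type:
  forall (c : Type0), Type0
observation: normalization takes exactly 9 steps under the normal-order strategy.
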